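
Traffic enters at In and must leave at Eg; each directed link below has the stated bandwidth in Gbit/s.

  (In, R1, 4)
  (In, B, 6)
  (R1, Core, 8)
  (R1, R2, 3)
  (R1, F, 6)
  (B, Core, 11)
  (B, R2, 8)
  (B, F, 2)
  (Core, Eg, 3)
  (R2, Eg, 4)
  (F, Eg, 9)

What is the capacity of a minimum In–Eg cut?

Augment In→R1→Core→Eg: bottleneck 3, flow now 3.
Augment In→R1→R2→Eg: bottleneck 1, flow now 4.
Augment In→B→R2→Eg: bottleneck 3, flow now 7.
Augment In→B→F→Eg: bottleneck 2, flow now 9.
Augment In→B→Core→R1→F→Eg: bottleneck 1, flow now 10. (uses reverse residual edge)
No augmenting path remains; maximum flow = 10.
By max-flow min-cut, the minimum cut capacity equals the max flow.
In the residual graph, reachable from In: {In}.
Min-cut edges: In→R1 (4), In→B (6); capacity 4 + 6 = 10.

10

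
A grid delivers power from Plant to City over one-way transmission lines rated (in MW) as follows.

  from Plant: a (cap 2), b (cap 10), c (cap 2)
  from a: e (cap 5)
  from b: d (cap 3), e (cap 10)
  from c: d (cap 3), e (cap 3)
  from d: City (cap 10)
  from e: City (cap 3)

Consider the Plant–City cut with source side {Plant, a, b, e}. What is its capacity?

Edges leaving {Plant, a, b, e}: Plant→c (2), b→d (3), e→City (3).
Cut capacity = 2 + 3 + 3 = 8.

8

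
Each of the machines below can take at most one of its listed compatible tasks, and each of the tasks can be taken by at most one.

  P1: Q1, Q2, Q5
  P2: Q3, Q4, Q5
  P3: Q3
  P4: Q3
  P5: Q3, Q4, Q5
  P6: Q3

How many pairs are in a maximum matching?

4

Unit-capacity flow: source→left, listed edges, right→sink; max matching = max flow.
Augmenting path P1→Q1 (+1); matched 1.
Augmenting path P2→Q3 (+1); matched 2.
Augmenting path P5→Q4 (+1); matched 3.
Augmenting path P3→Q3→P2→Q5 (+1); matched 4.
No augmenting path remains; maximum matching = 4.
König certificate: {P1, P2, P5, Q3} is a vertex cover of size 4 (every listed pair touches it), so no matching can be larger.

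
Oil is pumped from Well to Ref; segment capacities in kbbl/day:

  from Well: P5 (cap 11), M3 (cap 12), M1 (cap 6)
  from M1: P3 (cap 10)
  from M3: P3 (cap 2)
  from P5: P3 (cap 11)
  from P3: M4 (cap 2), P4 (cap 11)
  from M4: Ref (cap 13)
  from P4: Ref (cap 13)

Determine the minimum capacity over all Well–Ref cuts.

13

Augment Well→M1→P3→M4→Ref: bottleneck 2, flow now 2.
Augment Well→M1→P3→P4→Ref: bottleneck 4, flow now 6.
Augment Well→M3→P3→P4→Ref: bottleneck 2, flow now 8.
Augment Well→P5→P3→P4→Ref: bottleneck 5, flow now 13.
No augmenting path remains; maximum flow = 13.
By max-flow min-cut, the minimum cut capacity equals the max flow.
In the residual graph, reachable from Well: {Well, M1, M3, P5, P3}.
Min-cut edges: P3→M4 (2), P3→P4 (11); capacity 2 + 11 = 13.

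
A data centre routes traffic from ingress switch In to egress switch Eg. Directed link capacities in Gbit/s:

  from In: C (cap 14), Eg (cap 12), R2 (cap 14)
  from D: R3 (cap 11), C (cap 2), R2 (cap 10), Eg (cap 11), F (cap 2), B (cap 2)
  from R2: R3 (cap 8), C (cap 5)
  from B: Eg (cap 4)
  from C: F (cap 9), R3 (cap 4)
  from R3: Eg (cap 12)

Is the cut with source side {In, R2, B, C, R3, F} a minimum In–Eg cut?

No — its capacity is 28, but the minimum cut has capacity 24.

Given cut capacity: 12 + 4 + 12 = 28.
Augment In→Eg: bottleneck 12, flow now 12.
Augment In→R2→R3→Eg: bottleneck 8, flow now 20.
Augment In→C→R3→Eg: bottleneck 4, flow now 24.
No augmenting path remains; maximum flow = 24.
In the residual graph, reachable from In: {In, R2, C, F}.
Min-cut edges: In→Eg (12), R2→R3 (8), C→R3 (4); capacity 12 + 8 + 4 = 24.
Cut capacity 28 exceeds the max flow 24, so it is not minimum.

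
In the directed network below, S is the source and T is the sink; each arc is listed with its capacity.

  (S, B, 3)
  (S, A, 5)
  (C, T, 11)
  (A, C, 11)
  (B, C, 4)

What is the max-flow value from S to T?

8

Augment S→A→C→T: bottleneck 5, flow now 5.
Augment S→B→C→T: bottleneck 3, flow now 8.
No augmenting path remains; maximum flow = 8.
In the residual graph, reachable from S: {S}.
Min-cut edges: S→A (5), S→B (3); capacity 5 + 3 = 8.
This cut is saturated, so no flow can exceed 8.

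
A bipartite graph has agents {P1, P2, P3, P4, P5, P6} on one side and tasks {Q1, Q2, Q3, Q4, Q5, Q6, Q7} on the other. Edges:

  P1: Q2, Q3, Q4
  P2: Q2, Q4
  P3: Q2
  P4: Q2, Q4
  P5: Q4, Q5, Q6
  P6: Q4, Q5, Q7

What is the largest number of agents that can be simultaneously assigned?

Unit-capacity flow: source→left, listed edges, right→sink; max matching = max flow.
Augmenting path P1→Q2 (+1); matched 1.
Augmenting path P2→Q4 (+1); matched 2.
Augmenting path P5→Q5 (+1); matched 3.
Augmenting path P6→Q7 (+1); matched 4.
Augmenting path P3→Q2→P1→Q3 (+1); matched 5.
No augmenting path remains; maximum matching = 5.
König certificate: {P1, P5, P6, Q2, Q4} is a vertex cover of size 5 (every listed pair touches it), so no matching can be larger.

5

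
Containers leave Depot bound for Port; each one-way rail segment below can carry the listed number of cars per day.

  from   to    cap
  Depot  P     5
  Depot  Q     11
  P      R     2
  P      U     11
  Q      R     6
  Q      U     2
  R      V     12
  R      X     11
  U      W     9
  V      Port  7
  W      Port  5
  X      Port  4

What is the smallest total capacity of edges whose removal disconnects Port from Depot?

13

Augment Depot→P→R→V→Port: bottleneck 2, flow now 2.
Augment Depot→P→U→W→Port: bottleneck 3, flow now 5.
Augment Depot→Q→R→V→Port: bottleneck 5, flow now 10.
Augment Depot→Q→R→X→Port: bottleneck 1, flow now 11.
Augment Depot→Q→U→W→Port: bottleneck 2, flow now 13.
No augmenting path remains; maximum flow = 13.
By max-flow min-cut, the minimum cut capacity equals the max flow.
In the residual graph, reachable from Depot: {Depot, Q}.
Min-cut edges: Depot→P (5), Q→R (6), Q→U (2); capacity 5 + 6 + 2 = 13.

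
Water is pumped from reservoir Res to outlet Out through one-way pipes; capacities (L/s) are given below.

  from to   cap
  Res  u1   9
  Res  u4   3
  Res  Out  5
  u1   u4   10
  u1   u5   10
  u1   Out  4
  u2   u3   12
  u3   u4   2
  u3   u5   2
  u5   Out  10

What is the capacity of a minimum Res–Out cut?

Augment Res→Out: bottleneck 5, flow now 5.
Augment Res→u1→Out: bottleneck 4, flow now 9.
Augment Res→u1→u5→Out: bottleneck 5, flow now 14.
No augmenting path remains; maximum flow = 14.
By max-flow min-cut, the minimum cut capacity equals the max flow.
In the residual graph, reachable from Res: {Res, u4}.
Min-cut edges: Res→u1 (9), Res→Out (5); capacity 9 + 5 = 14.

14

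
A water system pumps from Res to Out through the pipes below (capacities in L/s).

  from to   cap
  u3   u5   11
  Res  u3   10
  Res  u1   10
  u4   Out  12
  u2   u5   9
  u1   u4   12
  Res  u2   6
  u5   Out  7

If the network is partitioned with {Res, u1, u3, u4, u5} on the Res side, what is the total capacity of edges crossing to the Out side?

Edges leaving {Res, u1, u3, u4, u5}: Res→u2 (6), u4→Out (12), u5→Out (7).
Cut capacity = 6 + 12 + 7 = 25.

25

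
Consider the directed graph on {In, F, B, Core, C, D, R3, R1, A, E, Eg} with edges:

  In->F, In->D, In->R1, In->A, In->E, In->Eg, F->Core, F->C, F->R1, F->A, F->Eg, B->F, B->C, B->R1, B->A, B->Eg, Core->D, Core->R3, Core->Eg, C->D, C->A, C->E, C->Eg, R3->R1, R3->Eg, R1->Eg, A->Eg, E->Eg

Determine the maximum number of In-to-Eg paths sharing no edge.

Assign every edge capacity 1; by Menger, the answer equals the max flow.
Path In→Eg (+1); total 1.
Path In→F→Eg (+1); total 2.
Path In→R1→Eg (+1); total 3.
Path In→A→Eg (+1); total 4.
Path In→E→Eg (+1); total 5.
No residual In→Eg path; max flow = 5.
Certifying cut of size 5: {In→A, In→E, In→Eg, In→F, In→R1}.

5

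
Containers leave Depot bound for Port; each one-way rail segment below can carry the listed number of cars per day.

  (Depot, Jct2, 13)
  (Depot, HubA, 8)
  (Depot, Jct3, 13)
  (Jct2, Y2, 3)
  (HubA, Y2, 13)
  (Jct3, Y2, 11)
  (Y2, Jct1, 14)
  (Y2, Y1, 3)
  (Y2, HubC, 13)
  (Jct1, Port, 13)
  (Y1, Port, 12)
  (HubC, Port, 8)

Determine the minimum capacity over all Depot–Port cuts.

Augment Depot→Jct2→Y2→Jct1→Port: bottleneck 3, flow now 3.
Augment Depot→HubA→Y2→Jct1→Port: bottleneck 8, flow now 11.
Augment Depot→Jct3→Y2→Jct1→Port: bottleneck 2, flow now 13.
Augment Depot→Jct3→Y2→Y1→Port: bottleneck 3, flow now 16.
Augment Depot→Jct3→Y2→HubC→Port: bottleneck 6, flow now 22.
No augmenting path remains; maximum flow = 22.
By max-flow min-cut, the minimum cut capacity equals the max flow.
In the residual graph, reachable from Depot: {Depot, Jct2, Jct3}.
Min-cut edges: Depot→HubA (8), Jct2→Y2 (3), Jct3→Y2 (11); capacity 8 + 3 + 11 = 22.

22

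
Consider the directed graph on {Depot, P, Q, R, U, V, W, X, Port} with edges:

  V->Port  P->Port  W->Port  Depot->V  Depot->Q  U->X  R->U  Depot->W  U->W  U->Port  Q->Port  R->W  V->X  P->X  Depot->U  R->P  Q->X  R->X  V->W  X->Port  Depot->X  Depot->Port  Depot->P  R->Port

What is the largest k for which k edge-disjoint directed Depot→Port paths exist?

Assign every edge capacity 1; by Menger, the answer equals the max flow.
Path Depot→Port (+1); total 1.
Path Depot→P→Port (+1); total 2.
Path Depot→Q→Port (+1); total 3.
Path Depot→U→Port (+1); total 4.
Path Depot→V→Port (+1); total 5.
Path Depot→W→Port (+1); total 6.
Path Depot→X→Port (+1); total 7.
No residual Depot→Port path; max flow = 7.
Certifying cut of size 7: {Depot→P, Depot→Port, Depot→Q, Depot→U, Depot→V, Depot→W, Depot→X}.

7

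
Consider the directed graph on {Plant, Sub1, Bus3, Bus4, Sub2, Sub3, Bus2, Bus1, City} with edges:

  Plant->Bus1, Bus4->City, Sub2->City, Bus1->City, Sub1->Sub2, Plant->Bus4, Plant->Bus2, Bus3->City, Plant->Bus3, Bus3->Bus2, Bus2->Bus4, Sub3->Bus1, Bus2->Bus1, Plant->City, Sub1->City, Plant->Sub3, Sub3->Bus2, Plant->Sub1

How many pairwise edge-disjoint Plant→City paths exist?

Assign every edge capacity 1; by Menger, the answer equals the max flow.
Path Plant→City (+1); total 1.
Path Plant→Sub1→City (+1); total 2.
Path Plant→Bus3→City (+1); total 3.
Path Plant→Bus4→City (+1); total 4.
Path Plant→Bus1→City (+1); total 5.
No residual Plant→City path; max flow = 5.
Certifying cut of size 5: {Bus1→City, Bus4→City, Plant→Bus3, Plant→City, Plant→Sub1}.

5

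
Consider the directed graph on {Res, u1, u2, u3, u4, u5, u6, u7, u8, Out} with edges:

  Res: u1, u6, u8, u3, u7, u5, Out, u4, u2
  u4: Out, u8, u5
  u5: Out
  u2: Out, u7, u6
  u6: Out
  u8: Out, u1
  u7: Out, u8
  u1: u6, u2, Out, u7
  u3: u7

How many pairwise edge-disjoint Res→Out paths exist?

8

Assign every edge capacity 1; by Menger, the answer equals the max flow.
Path Res→Out (+1); total 1.
Path Res→u1→Out (+1); total 2.
Path Res→u2→Out (+1); total 3.
Path Res→u4→Out (+1); total 4.
Path Res→u5→Out (+1); total 5.
Path Res→u6→Out (+1); total 6.
Path Res→u7→Out (+1); total 7.
Path Res→u8→Out (+1); total 8.
No residual Res→Out path; max flow = 8.
Certifying cut of size 8: {Res→Out, Res→u4, Res→u5, u1→Out, u2→Out, u6→Out, u7→Out, u8→Out}.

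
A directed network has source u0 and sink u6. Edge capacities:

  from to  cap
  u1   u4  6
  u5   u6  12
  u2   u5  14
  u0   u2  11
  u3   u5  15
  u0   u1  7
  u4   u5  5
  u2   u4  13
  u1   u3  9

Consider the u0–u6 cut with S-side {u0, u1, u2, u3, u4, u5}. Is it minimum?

Yes — it is a minimum cut (capacity 12).

Given cut capacity: 12 = 12.
Augment u0→u2→u5→u6: bottleneck 11, flow now 11.
Augment u0→u1→u3→u5→u6: bottleneck 1, flow now 12.
No augmenting path remains; maximum flow = 12.
Cut capacity 12 equals the max flow, so it is a minimum cut.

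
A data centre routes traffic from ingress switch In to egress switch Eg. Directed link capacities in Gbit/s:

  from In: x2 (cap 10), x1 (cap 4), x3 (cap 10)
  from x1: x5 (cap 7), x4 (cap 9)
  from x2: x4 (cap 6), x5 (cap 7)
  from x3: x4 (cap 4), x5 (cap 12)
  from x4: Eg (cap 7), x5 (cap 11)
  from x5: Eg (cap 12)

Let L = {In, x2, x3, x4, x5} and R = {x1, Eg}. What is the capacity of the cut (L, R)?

Edges leaving {In, x2, x3, x4, x5}: In→x1 (4), x4→Eg (7), x5→Eg (12).
Cut capacity = 4 + 7 + 12 = 23.

23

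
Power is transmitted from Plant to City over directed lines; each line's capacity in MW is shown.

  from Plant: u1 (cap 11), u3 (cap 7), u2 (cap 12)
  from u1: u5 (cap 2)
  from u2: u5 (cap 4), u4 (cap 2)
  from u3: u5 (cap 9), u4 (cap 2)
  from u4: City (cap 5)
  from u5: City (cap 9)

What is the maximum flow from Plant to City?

Augment Plant→u1→u5→City: bottleneck 2, flow now 2.
Augment Plant→u2→u4→City: bottleneck 2, flow now 4.
Augment Plant→u2→u5→City: bottleneck 4, flow now 8.
Augment Plant→u3→u4→City: bottleneck 2, flow now 10.
Augment Plant→u3→u5→City: bottleneck 3, flow now 13.
No augmenting path remains; maximum flow = 13.
In the residual graph, reachable from Plant: {Plant, u1, u2, u3, u5}.
Min-cut edges: u2→u4 (2), u3→u4 (2), u5→City (9); capacity 2 + 2 + 9 = 13.
This cut is saturated, so no flow can exceed 13.

13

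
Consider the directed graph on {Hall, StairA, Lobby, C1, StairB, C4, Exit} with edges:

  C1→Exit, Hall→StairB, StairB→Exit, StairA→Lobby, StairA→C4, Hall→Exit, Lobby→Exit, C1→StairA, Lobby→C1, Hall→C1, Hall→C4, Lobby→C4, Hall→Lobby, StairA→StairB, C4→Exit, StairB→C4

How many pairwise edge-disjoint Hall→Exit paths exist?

Assign every edge capacity 1; by Menger, the answer equals the max flow.
Path Hall→Exit (+1); total 1.
Path Hall→Lobby→Exit (+1); total 2.
Path Hall→C1→Exit (+1); total 3.
Path Hall→StairB→Exit (+1); total 4.
Path Hall→C4→Exit (+1); total 5.
No residual Hall→Exit path; max flow = 5.
Certifying cut of size 5: {Hall→C1, Hall→C4, Hall→Exit, Hall→Lobby, Hall→StairB}.

5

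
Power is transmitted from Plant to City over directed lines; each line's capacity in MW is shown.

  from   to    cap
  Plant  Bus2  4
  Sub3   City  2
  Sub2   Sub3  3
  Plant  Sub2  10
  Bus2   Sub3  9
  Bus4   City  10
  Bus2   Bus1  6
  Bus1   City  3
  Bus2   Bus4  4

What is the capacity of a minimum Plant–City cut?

6

Augment Plant→Sub2→Sub3→City: bottleneck 2, flow now 2.
Augment Plant→Bus2→Bus1→City: bottleneck 3, flow now 5.
Augment Plant→Bus2→Bus4→City: bottleneck 1, flow now 6.
No augmenting path remains; maximum flow = 6.
By max-flow min-cut, the minimum cut capacity equals the max flow.
In the residual graph, reachable from Plant: {Plant, Sub2, Sub3}.
Min-cut edges: Plant→Bus2 (4), Sub3→City (2); capacity 4 + 2 = 6.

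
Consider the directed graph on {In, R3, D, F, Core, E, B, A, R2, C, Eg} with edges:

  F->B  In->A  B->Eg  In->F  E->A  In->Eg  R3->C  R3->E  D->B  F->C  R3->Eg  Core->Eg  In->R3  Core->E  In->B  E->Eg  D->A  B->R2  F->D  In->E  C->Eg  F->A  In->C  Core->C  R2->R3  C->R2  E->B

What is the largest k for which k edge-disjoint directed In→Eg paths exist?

Assign every edge capacity 1; by Menger, the answer equals the max flow.
Path In→Eg (+1); total 1.
Path In→R3→Eg (+1); total 2.
Path In→E→Eg (+1); total 3.
Path In→B→Eg (+1); total 4.
Path In→C→Eg (+1); total 5.
No residual In→Eg path; max flow = 5.
Certifying cut of size 5: {B→Eg, C→Eg, E→Eg, In→Eg, R3→Eg}.

5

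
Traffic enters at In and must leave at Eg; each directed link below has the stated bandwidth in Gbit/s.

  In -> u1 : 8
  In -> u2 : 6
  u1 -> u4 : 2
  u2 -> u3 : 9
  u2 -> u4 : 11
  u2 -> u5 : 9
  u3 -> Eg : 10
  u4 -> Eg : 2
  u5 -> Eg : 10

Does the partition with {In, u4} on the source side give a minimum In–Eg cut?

Given cut capacity: 8 + 6 + 2 = 16.
Augment In→u1→u4→Eg: bottleneck 2, flow now 2.
Augment In→u2→u3→Eg: bottleneck 6, flow now 8.
No augmenting path remains; maximum flow = 8.
In the residual graph, reachable from In: {In, u1}.
Min-cut edges: In→u2 (6), u1→u4 (2); capacity 6 + 2 = 8.
Cut capacity 16 exceeds the max flow 8, so it is not minimum.

No — its capacity is 16, but the minimum cut has capacity 8.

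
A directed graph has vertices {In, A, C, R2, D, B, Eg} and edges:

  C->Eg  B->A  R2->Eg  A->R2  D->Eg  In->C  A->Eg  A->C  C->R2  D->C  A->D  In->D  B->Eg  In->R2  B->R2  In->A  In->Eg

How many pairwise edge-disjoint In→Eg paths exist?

Assign every edge capacity 1; by Menger, the answer equals the max flow.
Path In→Eg (+1); total 1.
Path In→A→Eg (+1); total 2.
Path In→C→Eg (+1); total 3.
Path In→R2→Eg (+1); total 4.
Path In→D→Eg (+1); total 5.
No residual In→Eg path; max flow = 5.
Certifying cut of size 5: {In→A, In→C, In→D, In→Eg, In→R2}.

5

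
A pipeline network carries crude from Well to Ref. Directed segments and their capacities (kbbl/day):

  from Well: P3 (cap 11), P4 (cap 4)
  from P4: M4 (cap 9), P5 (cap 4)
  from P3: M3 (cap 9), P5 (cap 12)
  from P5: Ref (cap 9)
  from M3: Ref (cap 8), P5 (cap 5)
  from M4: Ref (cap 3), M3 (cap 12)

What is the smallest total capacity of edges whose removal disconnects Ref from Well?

Augment Well→P4→P5→Ref: bottleneck 4, flow now 4.
Augment Well→P3→P5→Ref: bottleneck 5, flow now 9.
Augment Well→P3→M3→Ref: bottleneck 6, flow now 15.
No augmenting path remains; maximum flow = 15.
By max-flow min-cut, the minimum cut capacity equals the max flow.
In the residual graph, reachable from Well: {Well}.
Min-cut edges: Well→P4 (4), Well→P3 (11); capacity 4 + 11 = 15.

15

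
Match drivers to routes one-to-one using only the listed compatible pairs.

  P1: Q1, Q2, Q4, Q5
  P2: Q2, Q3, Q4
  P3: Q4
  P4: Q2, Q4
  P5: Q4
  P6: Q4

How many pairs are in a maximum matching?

Unit-capacity flow: source→left, listed edges, right→sink; max matching = max flow.
Augmenting path P1→Q1 (+1); matched 1.
Augmenting path P2→Q2 (+1); matched 2.
Augmenting path P3→Q4 (+1); matched 3.
Augmenting path P4→Q2→P2→Q3 (+1); matched 4.
No augmenting path remains; maximum matching = 4.
König certificate: {P1, P2, P4, Q4} is a vertex cover of size 4 (every listed pair touches it), so no matching can be larger.

4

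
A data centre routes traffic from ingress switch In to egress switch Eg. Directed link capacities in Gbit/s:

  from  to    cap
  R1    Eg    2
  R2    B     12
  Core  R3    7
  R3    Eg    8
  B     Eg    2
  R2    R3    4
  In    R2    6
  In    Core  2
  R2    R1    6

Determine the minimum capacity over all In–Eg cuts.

8

Augment In→Core→R3→Eg: bottleneck 2, flow now 2.
Augment In→R2→R3→Eg: bottleneck 4, flow now 6.
Augment In→R2→R1→Eg: bottleneck 2, flow now 8.
No augmenting path remains; maximum flow = 8.
By max-flow min-cut, the minimum cut capacity equals the max flow.
In the residual graph, reachable from In: {In}.
Min-cut edges: In→Core (2), In→R2 (6); capacity 2 + 6 = 8.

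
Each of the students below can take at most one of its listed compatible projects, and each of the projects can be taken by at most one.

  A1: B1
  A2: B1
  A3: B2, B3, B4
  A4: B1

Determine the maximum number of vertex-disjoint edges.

Unit-capacity flow: source→left, listed edges, right→sink; max matching = max flow.
Augmenting path A1→B1 (+1); matched 1.
Augmenting path A3→B2 (+1); matched 2.
No augmenting path remains; maximum matching = 2.
König certificate: {A3, B1} is a vertex cover of size 2 (every listed pair touches it), so no matching can be larger.

2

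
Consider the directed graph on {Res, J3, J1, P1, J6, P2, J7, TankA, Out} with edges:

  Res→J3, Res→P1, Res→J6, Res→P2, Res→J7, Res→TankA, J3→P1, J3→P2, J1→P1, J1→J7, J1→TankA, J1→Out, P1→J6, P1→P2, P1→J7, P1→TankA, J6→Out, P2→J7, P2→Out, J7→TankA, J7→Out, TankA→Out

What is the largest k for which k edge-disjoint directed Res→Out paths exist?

Assign every edge capacity 1; by Menger, the answer equals the max flow.
Path Res→J6→Out (+1); total 1.
Path Res→P2→Out (+1); total 2.
Path Res→J7→Out (+1); total 3.
Path Res→TankA→Out (+1); total 4.
No residual Res→Out path; max flow = 4.
Certifying cut of size 4: {J6→Out, J7→Out, P2→Out, TankA→Out}.

4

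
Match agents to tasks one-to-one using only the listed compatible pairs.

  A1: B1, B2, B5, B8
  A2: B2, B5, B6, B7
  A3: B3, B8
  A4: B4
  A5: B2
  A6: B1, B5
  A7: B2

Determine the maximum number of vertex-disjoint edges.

Unit-capacity flow: source→left, listed edges, right→sink; max matching = max flow.
Augmenting path A1→B1 (+1); matched 1.
Augmenting path A2→B2 (+1); matched 2.
Augmenting path A3→B3 (+1); matched 3.
Augmenting path A4→B4 (+1); matched 4.
Augmenting path A6→B5 (+1); matched 5.
Augmenting path A5→B2→A2→B6 (+1); matched 6.
No augmenting path remains; maximum matching = 6.
König certificate: {A1, A2, A3, A4, A6, B2} is a vertex cover of size 6 (every listed pair touches it), so no matching can be larger.

6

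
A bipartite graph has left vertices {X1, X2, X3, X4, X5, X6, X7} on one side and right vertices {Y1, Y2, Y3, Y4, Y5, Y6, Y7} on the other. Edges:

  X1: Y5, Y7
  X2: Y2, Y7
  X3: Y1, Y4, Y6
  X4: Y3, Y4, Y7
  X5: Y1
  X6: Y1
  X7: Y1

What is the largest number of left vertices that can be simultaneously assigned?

Unit-capacity flow: source→left, listed edges, right→sink; max matching = max flow.
Augmenting path X1→Y5 (+1); matched 1.
Augmenting path X2→Y2 (+1); matched 2.
Augmenting path X3→Y1 (+1); matched 3.
Augmenting path X4→Y3 (+1); matched 4.
Augmenting path X5→Y1→X3→Y4 (+1); matched 5.
No augmenting path remains; maximum matching = 5.
König certificate: {X1, X2, X3, X4, Y1} is a vertex cover of size 5 (every listed pair touches it), so no matching can be larger.

5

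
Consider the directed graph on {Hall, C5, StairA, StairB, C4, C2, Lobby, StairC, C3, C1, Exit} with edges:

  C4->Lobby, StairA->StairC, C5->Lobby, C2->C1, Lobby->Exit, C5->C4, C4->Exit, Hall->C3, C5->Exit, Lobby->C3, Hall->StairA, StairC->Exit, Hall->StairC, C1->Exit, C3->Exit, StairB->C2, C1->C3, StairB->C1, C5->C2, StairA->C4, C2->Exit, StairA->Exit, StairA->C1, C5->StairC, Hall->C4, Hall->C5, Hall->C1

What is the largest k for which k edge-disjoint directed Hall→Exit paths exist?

Assign every edge capacity 1; by Menger, the answer equals the max flow.
Path Hall→C5→Exit (+1); total 1.
Path Hall→StairA→Exit (+1); total 2.
Path Hall→C4→Exit (+1); total 3.
Path Hall→StairC→Exit (+1); total 4.
Path Hall→C3→Exit (+1); total 5.
Path Hall→C1→Exit (+1); total 6.
No residual Hall→Exit path; max flow = 6.
Certifying cut of size 6: {Hall→C1, Hall→C3, Hall→C4, Hall→C5, Hall→StairA, Hall→StairC}.

6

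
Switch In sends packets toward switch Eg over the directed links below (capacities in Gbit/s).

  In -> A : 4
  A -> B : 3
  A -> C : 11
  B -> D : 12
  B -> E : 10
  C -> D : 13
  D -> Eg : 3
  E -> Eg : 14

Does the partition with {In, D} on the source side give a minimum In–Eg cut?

Given cut capacity: 4 + 3 = 7.
Augment In→A→B→D→Eg: bottleneck 3, flow now 3.
Augment In→A→C→D→B→E→Eg: bottleneck 1, flow now 4. (uses reverse residual edge)
No augmenting path remains; maximum flow = 4.
In the residual graph, reachable from In: {In}.
Min-cut edges: In→A (4); capacity 4 = 4.
Cut capacity 7 exceeds the max flow 4, so it is not minimum.

No — its capacity is 7, but the minimum cut has capacity 4.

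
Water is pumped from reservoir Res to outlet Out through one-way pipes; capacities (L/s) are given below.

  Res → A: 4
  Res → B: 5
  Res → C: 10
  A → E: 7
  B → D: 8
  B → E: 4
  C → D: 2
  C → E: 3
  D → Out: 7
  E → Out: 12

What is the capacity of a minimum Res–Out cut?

Augment Res→A→E→Out: bottleneck 4, flow now 4.
Augment Res→B→D→Out: bottleneck 5, flow now 9.
Augment Res→C→D→Out: bottleneck 2, flow now 11.
Augment Res→C→E→Out: bottleneck 3, flow now 14.
No augmenting path remains; maximum flow = 14.
By max-flow min-cut, the minimum cut capacity equals the max flow.
In the residual graph, reachable from Res: {Res, C}.
Min-cut edges: Res→A (4), Res→B (5), C→D (2), C→E (3); capacity 4 + 5 + 2 + 3 = 14.

14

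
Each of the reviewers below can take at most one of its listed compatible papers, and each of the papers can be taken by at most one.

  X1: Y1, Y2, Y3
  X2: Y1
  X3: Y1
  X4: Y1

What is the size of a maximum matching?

2

Unit-capacity flow: source→left, listed edges, right→sink; max matching = max flow.
Augmenting path X1→Y1 (+1); matched 1.
Augmenting path X2→Y1→X1→Y2 (+1); matched 2.
No augmenting path remains; maximum matching = 2.
König certificate: {X1, Y1} is a vertex cover of size 2 (every listed pair touches it), so no matching can be larger.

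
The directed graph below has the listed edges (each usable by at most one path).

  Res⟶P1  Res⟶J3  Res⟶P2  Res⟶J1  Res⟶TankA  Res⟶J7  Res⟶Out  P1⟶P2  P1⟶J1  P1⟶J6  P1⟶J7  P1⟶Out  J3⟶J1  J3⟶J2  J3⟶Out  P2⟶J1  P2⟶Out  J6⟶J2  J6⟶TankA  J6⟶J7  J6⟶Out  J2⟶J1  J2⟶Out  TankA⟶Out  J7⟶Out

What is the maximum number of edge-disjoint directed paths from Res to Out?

6

Assign every edge capacity 1; by Menger, the answer equals the max flow.
Path Res→Out (+1); total 1.
Path Res→P1→Out (+1); total 2.
Path Res→J3→Out (+1); total 3.
Path Res→P2→Out (+1); total 4.
Path Res→TankA→Out (+1); total 5.
Path Res→J7→Out (+1); total 6.
No residual Res→Out path; max flow = 6.
Certifying cut of size 6: {Res→J3, Res→J7, Res→Out, Res→P1, Res→P2, Res→TankA}.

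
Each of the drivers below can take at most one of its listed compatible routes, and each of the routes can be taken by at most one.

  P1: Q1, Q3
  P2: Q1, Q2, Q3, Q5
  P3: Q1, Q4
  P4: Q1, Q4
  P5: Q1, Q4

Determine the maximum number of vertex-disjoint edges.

Unit-capacity flow: source→left, listed edges, right→sink; max matching = max flow.
Augmenting path P1→Q1 (+1); matched 1.
Augmenting path P2→Q2 (+1); matched 2.
Augmenting path P3→Q4 (+1); matched 3.
Augmenting path P4→Q1→P1→Q3 (+1); matched 4.
No augmenting path remains; maximum matching = 4.
König certificate: {P1, P2, Q1, Q4} is a vertex cover of size 4 (every listed pair touches it), so no matching can be larger.

4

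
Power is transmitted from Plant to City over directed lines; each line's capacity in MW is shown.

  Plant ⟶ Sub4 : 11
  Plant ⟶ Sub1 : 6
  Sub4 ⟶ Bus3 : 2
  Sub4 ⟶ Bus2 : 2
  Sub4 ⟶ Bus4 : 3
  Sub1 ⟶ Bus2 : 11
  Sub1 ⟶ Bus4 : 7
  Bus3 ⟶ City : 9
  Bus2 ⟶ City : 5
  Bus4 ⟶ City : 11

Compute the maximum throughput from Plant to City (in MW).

13

Augment Plant→Sub4→Bus3→City: bottleneck 2, flow now 2.
Augment Plant→Sub4→Bus2→City: bottleneck 2, flow now 4.
Augment Plant→Sub4→Bus4→City: bottleneck 3, flow now 7.
Augment Plant→Sub1→Bus2→City: bottleneck 3, flow now 10.
Augment Plant→Sub1→Bus4→City: bottleneck 3, flow now 13.
No augmenting path remains; maximum flow = 13.
In the residual graph, reachable from Plant: {Plant, Sub4}.
Min-cut edges: Plant→Sub1 (6), Sub4→Bus3 (2), Sub4→Bus2 (2), Sub4→Bus4 (3); capacity 6 + 2 + 2 + 3 = 13.
This cut is saturated, so no flow can exceed 13.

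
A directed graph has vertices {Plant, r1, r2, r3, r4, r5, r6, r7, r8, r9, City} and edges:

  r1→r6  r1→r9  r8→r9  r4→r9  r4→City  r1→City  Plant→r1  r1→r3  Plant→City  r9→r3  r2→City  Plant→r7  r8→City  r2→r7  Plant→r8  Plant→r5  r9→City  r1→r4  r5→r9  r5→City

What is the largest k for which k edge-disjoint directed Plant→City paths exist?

4

Assign every edge capacity 1; by Menger, the answer equals the max flow.
Path Plant→City (+1); total 1.
Path Plant→r1→City (+1); total 2.
Path Plant→r5→City (+1); total 3.
Path Plant→r8→City (+1); total 4.
No residual Plant→City path; max flow = 4.
Certifying cut of size 4: {Plant→City, Plant→r1, Plant→r5, Plant→r8}.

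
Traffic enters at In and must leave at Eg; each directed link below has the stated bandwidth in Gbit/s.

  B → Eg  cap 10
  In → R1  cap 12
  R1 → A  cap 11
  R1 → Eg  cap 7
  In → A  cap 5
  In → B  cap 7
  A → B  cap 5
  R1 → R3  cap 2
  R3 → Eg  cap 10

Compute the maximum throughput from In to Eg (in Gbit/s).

Augment In→R1→Eg: bottleneck 7, flow now 7.
Augment In→B→Eg: bottleneck 7, flow now 14.
Augment In→R1→R3→Eg: bottleneck 2, flow now 16.
Augment In→A→B→Eg: bottleneck 3, flow now 19.
No augmenting path remains; maximum flow = 19.
In the residual graph, reachable from In: {In, R1, A, B}.
Min-cut edges: R1→R3 (2), R1→Eg (7), B→Eg (10); capacity 2 + 7 + 10 = 19.
This cut is saturated, so no flow can exceed 19.

19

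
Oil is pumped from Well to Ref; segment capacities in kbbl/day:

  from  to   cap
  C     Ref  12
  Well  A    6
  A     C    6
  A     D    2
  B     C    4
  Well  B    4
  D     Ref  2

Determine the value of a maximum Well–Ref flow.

10

Augment Well→A→C→Ref: bottleneck 6, flow now 6.
Augment Well→B→C→Ref: bottleneck 4, flow now 10.
No augmenting path remains; maximum flow = 10.
In the residual graph, reachable from Well: {Well}.
Min-cut edges: Well→A (6), Well→B (4); capacity 6 + 4 = 10.
This cut is saturated, so no flow can exceed 10.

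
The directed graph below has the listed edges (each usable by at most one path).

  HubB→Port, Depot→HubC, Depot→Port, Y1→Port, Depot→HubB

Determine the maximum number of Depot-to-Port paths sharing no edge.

Assign every edge capacity 1; by Menger, the answer equals the max flow.
Path Depot→Port (+1); total 1.
Path Depot→HubB→Port (+1); total 2.
No residual Depot→Port path; max flow = 2.
Certifying cut of size 2: {Depot→HubB, Depot→Port}.

2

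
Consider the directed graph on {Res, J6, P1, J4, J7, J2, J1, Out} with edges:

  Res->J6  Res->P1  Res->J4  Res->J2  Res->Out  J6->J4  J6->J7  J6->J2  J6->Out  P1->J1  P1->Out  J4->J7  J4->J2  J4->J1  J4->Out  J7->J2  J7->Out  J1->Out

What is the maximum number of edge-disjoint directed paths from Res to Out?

4

Assign every edge capacity 1; by Menger, the answer equals the max flow.
Path Res→Out (+1); total 1.
Path Res→J6→Out (+1); total 2.
Path Res→P1→Out (+1); total 3.
Path Res→J4→Out (+1); total 4.
No residual Res→Out path; max flow = 4.
Certifying cut of size 4: {Res→J4, Res→J6, Res→Out, Res→P1}.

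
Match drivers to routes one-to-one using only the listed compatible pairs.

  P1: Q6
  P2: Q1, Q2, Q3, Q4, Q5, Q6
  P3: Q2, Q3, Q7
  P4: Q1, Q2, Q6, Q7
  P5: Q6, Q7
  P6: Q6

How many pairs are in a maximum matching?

5

Unit-capacity flow: source→left, listed edges, right→sink; max matching = max flow.
Augmenting path P1→Q6 (+1); matched 1.
Augmenting path P2→Q1 (+1); matched 2.
Augmenting path P3→Q2 (+1); matched 3.
Augmenting path P4→Q7 (+1); matched 4.
Augmenting path P5→Q7→P4→Q1→P2→Q3 (+1); matched 5.
No augmenting path remains; maximum matching = 5.
König certificate: {P2, P3, P4, P5, Q6} is a vertex cover of size 5 (every listed pair touches it), so no matching can be larger.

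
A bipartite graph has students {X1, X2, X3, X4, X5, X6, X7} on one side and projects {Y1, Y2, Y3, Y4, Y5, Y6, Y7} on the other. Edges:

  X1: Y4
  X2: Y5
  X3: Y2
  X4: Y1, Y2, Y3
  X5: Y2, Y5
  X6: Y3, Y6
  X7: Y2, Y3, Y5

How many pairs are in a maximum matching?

6

Unit-capacity flow: source→left, listed edges, right→sink; max matching = max flow.
Augmenting path X1→Y4 (+1); matched 1.
Augmenting path X2→Y5 (+1); matched 2.
Augmenting path X3→Y2 (+1); matched 3.
Augmenting path X4→Y1 (+1); matched 4.
Augmenting path X6→Y3 (+1); matched 5.
Augmenting path X7→Y3→X6→Y6 (+1); matched 6.
No augmenting path remains; maximum matching = 6.
König certificate: {X1, X4, X6, X7, Y2, Y5} is a vertex cover of size 6 (every listed pair touches it), so no matching can be larger.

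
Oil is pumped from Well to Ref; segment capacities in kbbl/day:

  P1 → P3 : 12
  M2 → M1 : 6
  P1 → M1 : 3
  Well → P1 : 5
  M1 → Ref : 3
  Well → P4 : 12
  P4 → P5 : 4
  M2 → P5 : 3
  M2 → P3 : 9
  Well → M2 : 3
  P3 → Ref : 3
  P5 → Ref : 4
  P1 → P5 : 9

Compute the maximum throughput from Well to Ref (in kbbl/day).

10

Augment Well→P4→P5→Ref: bottleneck 4, flow now 4.
Augment Well→P1→M1→Ref: bottleneck 3, flow now 7.
Augment Well→P1→P3→Ref: bottleneck 2, flow now 9.
Augment Well→M2→P3→Ref: bottleneck 1, flow now 10.
No augmenting path remains; maximum flow = 10.
In the residual graph, reachable from Well: {Well, P4, P1, M2, P5, M1, P3}.
Min-cut edges: P5→Ref (4), M1→Ref (3), P3→Ref (3); capacity 4 + 3 + 3 = 10.
This cut is saturated, so no flow can exceed 10.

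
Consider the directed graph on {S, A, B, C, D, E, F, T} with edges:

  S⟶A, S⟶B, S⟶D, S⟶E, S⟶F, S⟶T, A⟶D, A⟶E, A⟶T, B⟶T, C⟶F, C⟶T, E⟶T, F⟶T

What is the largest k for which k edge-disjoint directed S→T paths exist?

5

Assign every edge capacity 1; by Menger, the answer equals the max flow.
Path S→T (+1); total 1.
Path S→A→T (+1); total 2.
Path S→B→T (+1); total 3.
Path S→E→T (+1); total 4.
Path S→F→T (+1); total 5.
No residual S→T path; max flow = 5.
Certifying cut of size 5: {S→A, S→B, S→E, S→F, S→T}.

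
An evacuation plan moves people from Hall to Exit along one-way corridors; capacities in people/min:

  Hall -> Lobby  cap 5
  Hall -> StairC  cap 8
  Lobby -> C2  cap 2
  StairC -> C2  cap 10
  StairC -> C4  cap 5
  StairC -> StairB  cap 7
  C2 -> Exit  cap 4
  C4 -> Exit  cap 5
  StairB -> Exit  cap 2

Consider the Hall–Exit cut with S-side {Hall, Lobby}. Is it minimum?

Yes — it is a minimum cut (capacity 10).

Given cut capacity: 8 + 2 = 10.
Augment Hall→Lobby→C2→Exit: bottleneck 2, flow now 2.
Augment Hall→StairC→C2→Exit: bottleneck 2, flow now 4.
Augment Hall→StairC→C4→Exit: bottleneck 5, flow now 9.
Augment Hall→StairC→StairB→Exit: bottleneck 1, flow now 10.
No augmenting path remains; maximum flow = 10.
Cut capacity 10 equals the max flow, so it is a minimum cut.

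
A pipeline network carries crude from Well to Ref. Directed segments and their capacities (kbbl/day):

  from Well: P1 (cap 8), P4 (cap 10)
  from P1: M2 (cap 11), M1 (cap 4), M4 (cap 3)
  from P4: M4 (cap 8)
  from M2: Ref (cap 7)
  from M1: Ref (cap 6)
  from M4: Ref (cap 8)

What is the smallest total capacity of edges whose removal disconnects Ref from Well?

16

Augment Well→P1→M2→Ref: bottleneck 7, flow now 7.
Augment Well→P1→M1→Ref: bottleneck 1, flow now 8.
Augment Well→P4→M4→Ref: bottleneck 8, flow now 16.
No augmenting path remains; maximum flow = 16.
By max-flow min-cut, the minimum cut capacity equals the max flow.
In the residual graph, reachable from Well: {Well, P4}.
Min-cut edges: Well→P1 (8), P4→M4 (8); capacity 8 + 8 = 16.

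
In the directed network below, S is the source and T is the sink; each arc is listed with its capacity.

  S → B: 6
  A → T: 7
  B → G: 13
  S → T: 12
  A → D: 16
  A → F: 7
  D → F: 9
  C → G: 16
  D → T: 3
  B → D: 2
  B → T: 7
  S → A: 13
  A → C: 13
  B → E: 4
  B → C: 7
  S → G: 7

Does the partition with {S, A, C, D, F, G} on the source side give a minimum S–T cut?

Given cut capacity: 6 + 12 + 7 + 3 = 28.
Augment S→T: bottleneck 12, flow now 12.
Augment S→A→T: bottleneck 7, flow now 19.
Augment S→B→T: bottleneck 6, flow now 25.
Augment S→A→D→T: bottleneck 3, flow now 28.
No augmenting path remains; maximum flow = 28.
Cut capacity 28 equals the max flow, so it is a minimum cut.

Yes — it is a minimum cut (capacity 28).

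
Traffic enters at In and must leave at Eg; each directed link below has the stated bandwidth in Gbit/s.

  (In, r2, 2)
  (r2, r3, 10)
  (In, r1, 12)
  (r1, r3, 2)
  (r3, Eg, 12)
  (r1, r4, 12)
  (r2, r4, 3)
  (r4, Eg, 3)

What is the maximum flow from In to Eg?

7

Augment In→r1→r3→Eg: bottleneck 2, flow now 2.
Augment In→r1→r4→Eg: bottleneck 3, flow now 5.
Augment In→r2→r3→Eg: bottleneck 2, flow now 7.
No augmenting path remains; maximum flow = 7.
In the residual graph, reachable from In: {In, r1, r4}.
Min-cut edges: In→r2 (2), r1→r3 (2), r4→Eg (3); capacity 2 + 2 + 3 = 7.
This cut is saturated, so no flow can exceed 7.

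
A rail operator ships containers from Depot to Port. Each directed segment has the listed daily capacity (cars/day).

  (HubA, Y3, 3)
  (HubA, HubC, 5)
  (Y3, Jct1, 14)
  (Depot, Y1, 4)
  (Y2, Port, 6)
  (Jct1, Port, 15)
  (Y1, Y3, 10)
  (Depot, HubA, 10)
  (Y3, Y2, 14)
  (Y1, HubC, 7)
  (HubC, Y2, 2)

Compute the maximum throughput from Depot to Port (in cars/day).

9

Augment Depot→HubA→Y3→Y2→Port: bottleneck 3, flow now 3.
Augment Depot→HubA→HubC→Y2→Port: bottleneck 2, flow now 5.
Augment Depot→Y1→Y3→Y2→Port: bottleneck 1, flow now 6.
Augment Depot→Y1→Y3→Jct1→Port: bottleneck 3, flow now 9.
No augmenting path remains; maximum flow = 9.
In the residual graph, reachable from Depot: {Depot, HubA, HubC}.
Min-cut edges: Depot→Y1 (4), HubA→Y3 (3), HubC→Y2 (2); capacity 4 + 3 + 2 = 9.
This cut is saturated, so no flow can exceed 9.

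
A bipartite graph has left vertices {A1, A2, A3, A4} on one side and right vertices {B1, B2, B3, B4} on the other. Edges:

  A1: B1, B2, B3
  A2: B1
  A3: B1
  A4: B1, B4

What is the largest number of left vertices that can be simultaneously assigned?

Unit-capacity flow: source→left, listed edges, right→sink; max matching = max flow.
Augmenting path A1→B1 (+1); matched 1.
Augmenting path A4→B4 (+1); matched 2.
Augmenting path A2→B1→A1→B2 (+1); matched 3.
No augmenting path remains; maximum matching = 3.
König certificate: {A1, A4, B1} is a vertex cover of size 3 (every listed pair touches it), so no matching can be larger.

3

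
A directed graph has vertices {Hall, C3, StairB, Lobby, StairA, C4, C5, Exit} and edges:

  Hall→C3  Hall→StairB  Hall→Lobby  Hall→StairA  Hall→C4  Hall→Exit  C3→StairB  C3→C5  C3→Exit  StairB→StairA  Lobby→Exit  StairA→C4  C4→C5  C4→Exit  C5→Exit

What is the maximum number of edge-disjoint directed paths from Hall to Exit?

5

Assign every edge capacity 1; by Menger, the answer equals the max flow.
Path Hall→Exit (+1); total 1.
Path Hall→C3→Exit (+1); total 2.
Path Hall→Lobby→Exit (+1); total 3.
Path Hall→C4→Exit (+1); total 4.
Path Hall→StairA→C4→C5→Exit (+1); total 5.
No residual Hall→Exit path; max flow = 5.
Certifying cut of size 5: {Hall→C3, Hall→C4, Hall→Exit, Hall→Lobby, StairA→C4}.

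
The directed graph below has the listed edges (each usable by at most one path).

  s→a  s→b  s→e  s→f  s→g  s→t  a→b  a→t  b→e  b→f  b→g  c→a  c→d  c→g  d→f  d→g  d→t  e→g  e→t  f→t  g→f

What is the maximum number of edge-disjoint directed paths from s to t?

4

Assign every edge capacity 1; by Menger, the answer equals the max flow.
Path s→t (+1); total 1.
Path s→a→t (+1); total 2.
Path s→e→t (+1); total 3.
Path s→f→t (+1); total 4.
No residual s→t path; max flow = 4.
Certifying cut of size 4: {e→t, f→t, s→a, s→t}.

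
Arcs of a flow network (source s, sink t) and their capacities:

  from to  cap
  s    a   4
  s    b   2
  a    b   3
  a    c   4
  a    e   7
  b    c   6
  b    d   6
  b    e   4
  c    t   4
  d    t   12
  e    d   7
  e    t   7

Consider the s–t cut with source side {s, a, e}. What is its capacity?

Edges leaving {s, a, e}: s→b (2), a→b (3), a→c (4), e→d (7), e→t (7).
Cut capacity = 2 + 3 + 4 + 7 + 7 = 23.

23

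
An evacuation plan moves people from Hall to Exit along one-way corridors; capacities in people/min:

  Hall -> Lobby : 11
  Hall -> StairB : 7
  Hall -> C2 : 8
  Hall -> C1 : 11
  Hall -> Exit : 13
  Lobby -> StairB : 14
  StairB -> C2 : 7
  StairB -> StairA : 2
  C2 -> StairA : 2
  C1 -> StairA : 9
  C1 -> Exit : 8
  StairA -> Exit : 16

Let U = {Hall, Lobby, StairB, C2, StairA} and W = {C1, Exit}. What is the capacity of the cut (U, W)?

Edges leaving {Hall, Lobby, StairB, C2, StairA}: Hall→C1 (11), Hall→Exit (13), StairA→Exit (16).
Cut capacity = 11 + 13 + 16 = 40.

40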